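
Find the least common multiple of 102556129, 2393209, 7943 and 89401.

36108468833265647

102556129 = 13² · 19² · 41²; 2393209 = 7² · 13² · 17²; 7943 = 13² · 47; 89401 = 13² · 23²
lcm takes max exponent of each prime: 7² · 13² · 17² · 19² · 23² · 41² · 47 = 36108468833265647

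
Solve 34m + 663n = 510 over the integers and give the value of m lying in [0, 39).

gcd(34, 663) = 17 (Euclid: 663 = 19·34 + 17; 34 = 2·17 + 0), and 17 | 510.
Extended Euclid: 34·(-19) + 663·(1) = 17. Scale by 30: m₀ = -570.
General solution m = m₀ + 39t; reducing mod 39 gives m = 15 (and n = 0).

15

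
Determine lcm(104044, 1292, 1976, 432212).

261530616776

lcm(104044, 1292) = 104044·1292/gcd = 134424848/76 = 1768748
lcm(1768748, 1976) = 1768748·1976/gcd = 3495046048/76 = 45987448
lcm(45987448, 432212) = 45987448·432212/gcd = 19876326874976/76 = 261530616776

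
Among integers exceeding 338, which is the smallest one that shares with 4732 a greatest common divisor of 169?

507

gcd(k, 4732) = 169 forces 169 | k; write k = 169s. Then gcd(169s, 169·28) = 169·gcd(s, 28), so need gcd(s, 28) = 1.
169s > 338 gives s ≥ 3. The least s ≥ 3 coprime to 28 is 3, so k = 169·3 = 507.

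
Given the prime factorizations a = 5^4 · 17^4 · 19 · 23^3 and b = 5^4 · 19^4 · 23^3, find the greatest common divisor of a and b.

144483125

min exponent per shared prime: 5^4 · 19 · 23^3 = 144483125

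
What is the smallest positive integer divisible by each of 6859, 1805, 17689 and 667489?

lcm(6859, 1805) = 6859·1805/gcd = 12380495/361 = 34295
lcm(34295, 17689) = 34295·17689/gcd = 606644255/361 = 1680455
lcm(1680455, 667489) = 1680455·667489/gcd = 1121685227495/361 = 3107161295

3107161295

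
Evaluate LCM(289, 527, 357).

188139

lcm(289, 527) = 289·527/gcd = 152303/17 = 8959
lcm(8959, 357) = 8959·357/gcd = 3198363/17 = 188139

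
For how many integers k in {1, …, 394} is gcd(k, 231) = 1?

231 = 3·7·11. Inclusion–exclusion on these primes:
394 − ⌊394/3⌋ − ⌊394/7⌋ − ⌊394/11⌋ + ⌊394/21⌋ + ⌊394/33⌋ + ⌊394/77⌋ − ⌊394/231⌋ = 205

205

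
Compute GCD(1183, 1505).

7

1183 = 7 · 13²
1505 = 5 · 7 · 43
Common: 7 = 7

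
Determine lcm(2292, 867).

662388

gcd first: 2292 = 2·867 + 558; 867 = 1·558 + 309; 558 = 1·309 + 249; 309 = 1·249 + 60; 249 = 4·60 + 9; 60 = 6·9 + 6; 9 = 1·6 + 3; 6 = 2·3 + 0 → gcd = 3
lcm = 2292·867/gcd = 1987164/3 = 662388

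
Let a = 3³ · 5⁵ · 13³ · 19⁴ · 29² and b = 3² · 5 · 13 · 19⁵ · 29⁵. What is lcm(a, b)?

max exponent per prime: 3³ · 5⁵ · 13³ · 19⁵ · 29⁵ = 9414599224595817403125

9414599224595817403125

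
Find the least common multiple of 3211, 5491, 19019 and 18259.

68667662063

3211 = 13² · 19; 5491 = 17² · 19; 19019 = 7 · 11 · 13 · 19; 18259 = 19 · 31²
lcm takes max exponent of each prime: 7 · 11 · 13² · 17² · 19 · 31² = 68667662063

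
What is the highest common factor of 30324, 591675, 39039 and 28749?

30324 = 2² · 3 · 7 · 19²; 591675 = 3 · 5² · 7³ · 23; 39039 = 3 · 7 · 11 · 13²; 28749 = 3 · 7 · 37²
gcd takes min exponent of each prime: 3 · 7 = 21

21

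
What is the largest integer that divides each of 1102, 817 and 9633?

19

1102 = 2 · 19 · 29; 817 = 19 · 43; 9633 = 3 · 13² · 19
gcd takes min exponent of each prime: 19 = 19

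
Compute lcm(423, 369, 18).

34686

lcm(423, 369) = 423·369/gcd = 156087/9 = 17343
lcm(17343, 18) = 17343·18/gcd = 312174/9 = 34686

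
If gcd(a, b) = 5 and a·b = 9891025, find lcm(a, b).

Since gcd(a,b)·lcm(a,b) = ab, lcm = 9891025/5 = 1978205.

1978205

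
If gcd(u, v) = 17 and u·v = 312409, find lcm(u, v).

gcd·lcm = product, so lcm = 312409/17 = 18377.

18377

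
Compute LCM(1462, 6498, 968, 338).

388534108248

lcm(1462, 6498) = 1462·6498/gcd = 9500076/2 = 4750038
lcm(4750038, 968) = 4750038·968/gcd = 4598036784/2 = 2299018392
lcm(2299018392, 338) = 2299018392·338/gcd = 777068216496/2 = 388534108248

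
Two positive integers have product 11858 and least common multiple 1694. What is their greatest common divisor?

From gcd × lcm = uv: gcd = 11858 / 1694 = 7.

7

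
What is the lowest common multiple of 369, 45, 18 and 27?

11070

369 = 3² · 41; 45 = 3² · 5; 18 = 2 · 3²; 27 = 3³
lcm takes max exponent of each prime: 2 · 3³ · 5 · 41 = 11070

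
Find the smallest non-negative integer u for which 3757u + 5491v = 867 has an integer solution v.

gcd(3757, 5491) = 289 (Euclid: 5491 = 1·3757 + 1734; 3757 = 2·1734 + 289; 1734 = 6·289 + 0), and 289 | 867.
Extended Euclid: 3757·(3) + 5491·(-2) = 289. Scale by 3: u₀ = 9.
General solution u = u₀ + 19t; reducing mod 19 gives u = 9 (and v = -6).

9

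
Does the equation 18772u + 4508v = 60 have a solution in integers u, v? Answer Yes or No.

Yes

gcd(18772, 4508): 18772 = 4·4508 + 740; 4508 = 6·740 + 68; 740 = 10·68 + 60; 68 = 1·60 + 8; 60 = 7·8 + 4; 8 = 2·4 + 0 → 4
4 divides 60, so a solution exists.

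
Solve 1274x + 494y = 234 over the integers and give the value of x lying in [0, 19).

6

Euclid: 1274 = 2·494 + 286; 494 = 1·286 + 208; 286 = 1·208 + 78; 208 = 2·78 + 52; 78 = 1·52 + 26; 52 = 2·26 + 0 → gcd = 26; 234 = 26·9.
Back-substitution yields 1274·(7) + 494·(-18) = 26, so one solution is x = 7·9 = 63, y = -18·9 = -162.
Solutions in x differ by 494/26 = 19; the one in [0, 19) is 63 mod 19 = 6.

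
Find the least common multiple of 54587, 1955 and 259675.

1475213675

54587 = 13² · 17 · 19; 1955 = 5 · 17 · 23; 259675 = 5² · 13 · 17 · 47
lcm takes max exponent of each prime: 5² · 13² · 17 · 19 · 23 · 47 = 1475213675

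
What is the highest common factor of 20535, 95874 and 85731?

3

gcd(20535, 95874): 95874 = 4·20535 + 13734; 20535 = 1·13734 + 6801; 13734 = 2·6801 + 132; 6801 = 51·132 + 69; 132 = 1·69 + 63; 69 = 1·63 + 6; 63 = 10·6 + 3; 6 = 2·3 + 0 → 3
gcd(3, 85731): 85731 = 28577·3 + 0 → 3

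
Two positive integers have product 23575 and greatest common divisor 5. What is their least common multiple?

4715

Since gcd(u,v)·lcm(u,v) = uv, lcm = 23575/5 = 4715.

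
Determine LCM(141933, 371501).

3101661849

141933 = 3 · 11² · 17 · 23; 371501 = 13 · 17 · 41²
max exponents: 3 · 11² · 13 · 17 · 23 · 41² = 3101661849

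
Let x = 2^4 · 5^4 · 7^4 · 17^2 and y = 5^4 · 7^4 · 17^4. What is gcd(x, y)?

min exponent per shared prime: 5^4 · 7^4 · 17^2 = 433680625

433680625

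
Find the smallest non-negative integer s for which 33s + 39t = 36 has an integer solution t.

Euclid: 39 = 1·33 + 6; 33 = 5·6 + 3; 6 = 2·3 + 0 → gcd = 3; 36 = 3·12.
Back-substitution yields 33·(6) + 39·(-5) = 3, so one solution is s = 6·12 = 72, t = -5·12 = -60.
Solutions in s differ by 39/3 = 13; the one in [0, 13) is 72 mod 13 = 7.

7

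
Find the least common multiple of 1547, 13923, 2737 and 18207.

1547 = 7 · 13 · 17; 13923 = 3² · 7 · 13 · 17; 2737 = 7 · 17 · 23; 18207 = 3² · 7 · 17²
lcm takes max exponent of each prime: 3² · 7 · 13 · 17² · 23 = 5443893

5443893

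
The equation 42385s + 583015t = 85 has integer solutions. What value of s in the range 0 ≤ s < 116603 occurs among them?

28322

gcd(42385, 583015) = 5 (Euclid: 583015 = 13·42385 + 32010; 42385 = 1·32010 + 10375; 32010 = 3·10375 + 885; 10375 = 11·885 + 640; 885 = 1·640 + 245; 640 = 2·245 + 150; 245 = 1·150 + 95; 150 = 1·95 + 55; 95 = 1·55 + 40; 55 = 1·40 + 15; 40 = 2·15 + 10; 15 = 1·10 + 5; 10 = 2·5 + 0), and 5 | 85.
Extended Euclid: 42385·(42820) + 583015·(-3113) = 5. Scale by 17: s₀ = 727940.
General solution s = s₀ + 116603k; reducing mod 116603 gives s = 28322 (and t = -2059).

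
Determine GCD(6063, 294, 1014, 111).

6063 = 3 · 43 · 47; 294 = 2 · 3 · 7²; 1014 = 2 · 3 · 13²; 111 = 3 · 37
gcd takes min exponent of each prime: 3 = 3

3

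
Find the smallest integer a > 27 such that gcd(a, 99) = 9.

99 = 9·11. Any a with gcd(a, 99) = 9 is a multiple of 9, say 9s, with s coprime to 11.
Need s > 27/9, so s ≥ 4. First s ≥ 4 with gcd(s, 11) = 1 is s = 4. Thus a = 9·4 = 36.

36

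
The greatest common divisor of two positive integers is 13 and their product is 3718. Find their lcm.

286

For any two positive integers, gcd × lcm equals their product. Hence lcm = 3718 / 13 = 286.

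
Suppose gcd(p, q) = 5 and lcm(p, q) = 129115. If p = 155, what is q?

4165

Using pq = gcd(p,q)·lcm(p,q) = 5·129115 = 645575, we get q = 645575/155 = 4165.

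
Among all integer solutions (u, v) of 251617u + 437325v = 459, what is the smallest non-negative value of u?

10152

gcd(251617, 437325) = 17 (Euclid: 437325 = 1·251617 + 185708; 251617 = 1·185708 + 65909; 185708 = 2·65909 + 53890; 65909 = 1·53890 + 12019; 53890 = 4·12019 + 5814; 12019 = 2·5814 + 391; 5814 = 14·391 + 340; 391 = 1·340 + 51; 340 = 6·51 + 34; 51 = 1·34 + 17; 34 = 2·17 + 0), and 17 | 459.
Extended Euclid: 251617·(8951) + 437325·(-5150) = 17. Scale by 27: u₀ = 241677.
General solution u = u₀ + 25725t; reducing mod 25725 gives u = 10152 (and v = -5841).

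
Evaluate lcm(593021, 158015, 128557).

1562610335

lcm(593021, 158015) = 593021·158015/gcd = 93706213315/1859 = 50406785
lcm(50406785, 128557) = 50406785·128557/gcd = 6480145059245/4147 = 1562610335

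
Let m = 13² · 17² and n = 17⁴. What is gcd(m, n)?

min exponent per shared prime: 17² = 289

289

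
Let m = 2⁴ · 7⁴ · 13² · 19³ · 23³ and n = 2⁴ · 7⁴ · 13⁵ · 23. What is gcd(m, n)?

149322992

min exponent per shared prime: 2⁴ · 7⁴ · 13² · 23 = 149322992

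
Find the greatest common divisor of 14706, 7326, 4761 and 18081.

9

gcd(14706, 7326): 14706 = 2·7326 + 54; 7326 = 135·54 + 36; 54 = 1·36 + 18; 36 = 2·18 + 0 → 18
gcd(18, 4761): 4761 = 264·18 + 9; 18 = 2·9 + 0 → 9
gcd(9, 18081): 18081 = 2009·9 + 0 → 9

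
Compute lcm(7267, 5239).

225277

7267 = 13² · 43; 5239 = 13² · 31
max exponents: 13² · 31 · 43 = 225277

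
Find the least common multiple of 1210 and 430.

gcd first: 1210 = 2·430 + 350; 430 = 1·350 + 80; 350 = 4·80 + 30; 80 = 2·30 + 20; 30 = 1·20 + 10; 20 = 2·10 + 0 → gcd = 10
lcm = 1210·430/gcd = 520300/10 = 52030

52030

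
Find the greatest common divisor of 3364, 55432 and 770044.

4

gcd(3364, 55432): 55432 = 16·3364 + 1608; 3364 = 2·1608 + 148; 1608 = 10·148 + 128; 148 = 1·128 + 20; 128 = 6·20 + 8; 20 = 2·8 + 4; 8 = 2·4 + 0 → 4
gcd(4, 770044): 770044 = 192511·4 + 0 → 4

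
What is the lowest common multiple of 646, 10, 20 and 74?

646 = 2 · 17 · 19; 10 = 2 · 5; 20 = 2² · 5; 74 = 2 · 37
lcm takes max exponent of each prime: 2² · 5 · 17 · 19 · 37 = 239020

239020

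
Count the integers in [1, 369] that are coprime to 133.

300

133 = 7·19. Inclusion–exclusion on these primes:
369 − ⌊369/7⌋ − ⌊369/19⌋ + ⌊369/133⌋ = 300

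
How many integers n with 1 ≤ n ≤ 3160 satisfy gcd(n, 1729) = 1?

Prime factors of 1729: 7, 13, 19. Count integers ≤ 3160 divisible by none of them.
By inclusion–exclusion: 3160 − ⌊3160/7⌋ − ⌊3160/13⌋ − ⌊3160/19⌋ + ⌊3160/91⌋ + ⌊3160/133⌋ + ⌊3160/247⌋ − ⌊3160/1729⌋ = 2368.

2368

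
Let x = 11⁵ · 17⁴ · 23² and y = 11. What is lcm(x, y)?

max exponent per prime: 11⁵ · 17⁴ · 23² = 7115653362059

7115653362059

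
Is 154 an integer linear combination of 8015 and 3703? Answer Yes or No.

Yes

By Bézout, 8015u − 3703v = 154 has integer solutions iff gcd(8015, 3703) | 154.
Euclid: 8015 = 2·3703 + 609; 3703 = 6·609 + 49; 609 = 12·49 + 21; 49 = 2·21 + 7; 21 = 3·7 + 0. gcd = 7; 154 mod 7 = 0. Yes.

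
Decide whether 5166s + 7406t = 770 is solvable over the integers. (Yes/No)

Yes

gcd(5166, 7406): 7406 = 1·5166 + 2240; 5166 = 2·2240 + 686; 2240 = 3·686 + 182; 686 = 3·182 + 140; 182 = 1·140 + 42; 140 = 3·42 + 14; 42 = 3·14 + 0 → 14
14 divides 770, so a solution exists.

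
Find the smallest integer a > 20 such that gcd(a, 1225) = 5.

1225 = 5·245. Any a with gcd(a, 1225) = 5 is a multiple of 5, say 5s, with s coprime to 245.
Need s > 20/5, so s ≥ 5. First s ≥ 5 with gcd(s, 245) = 1 is s = 6. Thus a = 5·6 = 30.

30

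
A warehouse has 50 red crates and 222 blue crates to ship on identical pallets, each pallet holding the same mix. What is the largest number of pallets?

50 = 2 · 5²
222 = 2 · 3 · 37
Common: 2 = 2

2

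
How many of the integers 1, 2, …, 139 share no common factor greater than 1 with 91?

Prime factors of 91: 7, 13. Count integers ≤ 139 divisible by none of them.
By inclusion–exclusion: 139 − ⌊139/7⌋ − ⌊139/13⌋ + ⌊139/91⌋ = 111.

111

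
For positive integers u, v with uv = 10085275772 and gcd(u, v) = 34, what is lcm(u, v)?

296625758

For any two positive integers, gcd × lcm equals their product. Hence lcm = 10085275772 / 34 = 296625758.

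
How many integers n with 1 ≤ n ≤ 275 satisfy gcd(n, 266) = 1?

112

Prime factors of 266: 2, 7, 19. Count integers ≤ 275 divisible by none of them.
By inclusion–exclusion: 275 − ⌊275/2⌋ − ⌊275/7⌋ − ⌊275/19⌋ + ⌊275/14⌋ + ⌊275/38⌋ + ⌊275/133⌋ − ⌊275/266⌋ = 112.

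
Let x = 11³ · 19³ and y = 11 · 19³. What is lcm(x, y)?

max exponent per prime: 11³ · 19³ = 9129329

9129329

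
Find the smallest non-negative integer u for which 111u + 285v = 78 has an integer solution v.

Reduce mod 285: 111u ≡ 78 (mod 285). With g = gcd(111, 285) = 3 dividing 78, divide through: 37u ≡ 26 (mod 95).
Since gcd(37, 95) = 1, u ≡ 26·(37)⁻¹ ≡ 88 (mod 95). Smallest non-negative: 88.

88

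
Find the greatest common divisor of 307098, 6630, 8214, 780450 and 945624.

307098 = 2 · 3³ · 11² · 47; 6630 = 2 · 3 · 5 · 13 · 17; 8214 = 2 · 3 · 37²; 780450 = 2 · 3 · 5² · 11² · 43; 945624 = 2³ · 3 · 31² · 41
gcd takes min exponent of each prime: 2 · 3 = 6

6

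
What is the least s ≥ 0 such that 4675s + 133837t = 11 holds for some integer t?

gcd(4675, 133837) = 11 (Euclid: 133837 = 28·4675 + 2937; 4675 = 1·2937 + 1738; 2937 = 1·1738 + 1199; 1738 = 1·1199 + 539; 1199 = 2·539 + 121; 539 = 4·121 + 55; 121 = 2·55 + 11; 55 = 5·11 + 0), and 11 | 11.
Extended Euclid: 4675·(-2233) + 133837·(78) = 11. Scale by 1: s₀ = -2233.
General solution s = s₀ + 12167k; reducing mod 12167 gives s = 9934 (and t = -347).

9934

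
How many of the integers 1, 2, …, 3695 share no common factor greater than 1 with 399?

Prime factors of 399: 3, 7, 19. Count integers ≤ 3695 divisible by none of them.
By inclusion–exclusion: 3695 − ⌊3695/3⌋ − ⌊3695/7⌋ − ⌊3695/19⌋ + ⌊3695/21⌋ + ⌊3695/57⌋ + ⌊3695/133⌋ − ⌊3695/399⌋ = 2000.

2000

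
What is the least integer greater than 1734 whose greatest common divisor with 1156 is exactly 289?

2023

Multiples of 289 above 1734: 289·7, 289·8, … . Need the cofactor coprime to 1156/289 = 4.
Checking s = 7, 8, … the first with gcd(s, 4) = 1 is s = 7, giving 2023.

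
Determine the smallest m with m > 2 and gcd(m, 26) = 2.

4

gcd(m, 26) = 2 forces 2 | m; write m = 2s. Then gcd(2s, 2·13) = 2·gcd(s, 13), so need gcd(s, 13) = 1.
2s > 2 gives s ≥ 2. The least s ≥ 2 coprime to 13 is 2, so m = 2·2 = 4.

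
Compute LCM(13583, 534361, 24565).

13583 = 17² · 47; 534361 = 17² · 43²; 24565 = 5 · 17³
lcm takes max exponent of each prime: 5 · 17³ · 43² · 47 = 2134772195

2134772195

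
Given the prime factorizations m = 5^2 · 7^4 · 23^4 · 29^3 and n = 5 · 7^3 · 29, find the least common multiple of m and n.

max exponent per prime: 5^2 · 7^4 · 23^4 · 29^3 = 409673154993725

409673154993725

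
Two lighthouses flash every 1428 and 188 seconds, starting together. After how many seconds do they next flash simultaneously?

1428 = 2² · 3 · 7 · 17; 188 = 2² · 47
max exponents: 2² · 3 · 7 · 17 · 47 = 67116

67116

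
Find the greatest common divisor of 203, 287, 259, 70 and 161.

7

gcd(203, 287): 287 = 1·203 + 84; 203 = 2·84 + 35; 84 = 2·35 + 14; 35 = 2·14 + 7; 14 = 2·7 + 0 → 7
gcd(7, 259): 259 = 37·7 + 0 → 7
gcd(7, 70): 70 = 10·7 + 0 → 7
gcd(7, 161): 161 = 23·7 + 0 → 7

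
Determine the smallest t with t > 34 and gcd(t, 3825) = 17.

gcd(t, 3825) = 17 forces 17 | t; write t = 17s. Then gcd(17s, 17·225) = 17·gcd(s, 225), so need gcd(s, 225) = 1.
17s > 34 gives s ≥ 3. The least s ≥ 3 coprime to 225 is 4, so t = 17·4 = 68.

68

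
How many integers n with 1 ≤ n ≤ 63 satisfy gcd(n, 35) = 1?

35 = 5·7. Inclusion–exclusion on these primes:
63 − ⌊63/5⌋ − ⌊63/7⌋ + ⌊63/35⌋ = 43

43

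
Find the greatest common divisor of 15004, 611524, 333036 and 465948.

4

gcd(15004, 611524): 611524 = 40·15004 + 11364; 15004 = 1·11364 + 3640; 11364 = 3·3640 + 444; 3640 = 8·444 + 88; 444 = 5·88 + 4; 88 = 22·4 + 0 → 4
gcd(4, 333036): 333036 = 83259·4 + 0 → 4
gcd(4, 465948): 465948 = 116487·4 + 0 → 4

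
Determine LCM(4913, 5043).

24776259

gcd first: 5043 = 1·4913 + 130; 4913 = 37·130 + 103; 130 = 1·103 + 27; 103 = 3·27 + 22; 27 = 1·22 + 5; 22 = 4·5 + 2; 5 = 2·2 + 1; 2 = 2·1 + 0 → gcd = 1
lcm = 4913·5043/gcd = 24776259/1 = 24776259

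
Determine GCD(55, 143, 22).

gcd(55, 143): 143 = 2·55 + 33; 55 = 1·33 + 22; 33 = 1·22 + 11; 22 = 2·11 + 0 → 11
gcd(11, 22): 22 = 2·11 + 0 → 11

11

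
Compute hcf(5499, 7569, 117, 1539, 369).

gcd(5499, 7569): 7569 = 1·5499 + 2070; 5499 = 2·2070 + 1359; 2070 = 1·1359 + 711; 1359 = 1·711 + 648; 711 = 1·648 + 63; 648 = 10·63 + 18; 63 = 3·18 + 9; 18 = 2·9 + 0 → 9
gcd(9, 117): 117 = 13·9 + 0 → 9
gcd(9, 1539): 1539 = 171·9 + 0 → 9
gcd(9, 369): 369 = 41·9 + 0 → 9

9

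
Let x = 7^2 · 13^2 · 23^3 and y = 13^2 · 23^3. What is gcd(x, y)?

min exponent per shared prime: 13^2 · 23^3 = 2056223

2056223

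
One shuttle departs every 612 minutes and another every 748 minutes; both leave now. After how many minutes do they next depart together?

612 = 2² · 3² · 17; 748 = 2² · 11 · 17
max exponents: 2² · 3² · 11 · 17 = 6732

6732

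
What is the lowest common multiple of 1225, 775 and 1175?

1225 = 5² · 7²; 775 = 5² · 31; 1175 = 5² · 47
lcm takes max exponent of each prime: 5² · 7² · 31 · 47 = 1784825

1784825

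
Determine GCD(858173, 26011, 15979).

19

858173 = 19 · 31² · 47; 26011 = 19 · 37²; 15979 = 19 · 29²
gcd takes min exponent of each prime: 19 = 19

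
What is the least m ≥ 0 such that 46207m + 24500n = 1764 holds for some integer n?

gcd(46207, 24500) = 49 (Euclid: 46207 = 1·24500 + 21707; 24500 = 1·21707 + 2793; 21707 = 7·2793 + 2156; 2793 = 1·2156 + 637; 2156 = 3·637 + 245; 637 = 2·245 + 147; 245 = 1·147 + 98; 147 = 1·98 + 49; 98 = 2·49 + 0), and 49 | 1764.
Extended Euclid: 46207·(-193) + 24500·(364) = 49. Scale by 36: m₀ = -6948.
General solution m = m₀ + 500t; reducing mod 500 gives m = 52 (and n = -98).

52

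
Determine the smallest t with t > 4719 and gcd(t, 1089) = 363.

Multiples of 363 above 4719: 363·14, 363·15, … . Need the cofactor coprime to 1089/363 = 3.
Checking s = 14, 15, … the first with gcd(s, 3) = 1 is s = 14, giving 5082.

5082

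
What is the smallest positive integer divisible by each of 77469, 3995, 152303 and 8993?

2783231474415

77469 = 3 · 7² · 17 · 31; 3995 = 5 · 17 · 47; 152303 = 17³ · 31; 8993 = 17 · 23²
lcm takes max exponent of each prime: 3 · 5 · 7² · 17³ · 23² · 31 · 47 = 2783231474415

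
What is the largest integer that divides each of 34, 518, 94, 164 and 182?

2

34 = 2 · 17; 518 = 2 · 7 · 37; 94 = 2 · 47; 164 = 2² · 41; 182 = 2 · 7 · 13
gcd takes min exponent of each prime: 2 = 2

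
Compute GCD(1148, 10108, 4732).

28

1148 = 2² · 7 · 41; 10108 = 2² · 7 · 19²; 4732 = 2² · 7 · 13²
gcd takes min exponent of each prime: 2² · 7 = 28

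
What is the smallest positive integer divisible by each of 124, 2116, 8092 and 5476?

181667269252

124 = 2² · 31; 2116 = 2² · 23²; 8092 = 2² · 7 · 17²; 5476 = 2² · 37²
lcm takes max exponent of each prime: 2² · 7 · 17² · 23² · 31 · 37² = 181667269252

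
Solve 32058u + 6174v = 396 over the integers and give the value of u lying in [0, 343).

Reduce mod 6174: 32058u ≡ 396 (mod 6174). With g = gcd(32058, 6174) = 18 dividing 396, divide through: 1781u ≡ 22 (mod 343).
Since gcd(1781, 343) = 1, u ≡ 22·(1781)⁻¹ ≡ 229 (mod 343). Smallest non-negative: 229.

229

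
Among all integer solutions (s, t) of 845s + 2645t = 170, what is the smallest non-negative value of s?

332

gcd(845, 2645) = 5 (Euclid: 2645 = 3·845 + 110; 845 = 7·110 + 75; 110 = 1·75 + 35; 75 = 2·35 + 5; 35 = 7·5 + 0), and 5 | 170.
Extended Euclid: 845·(72) + 2645·(-23) = 5. Scale by 34: s₀ = 2448.
General solution s = s₀ + 529k; reducing mod 529 gives s = 332 (and t = -106).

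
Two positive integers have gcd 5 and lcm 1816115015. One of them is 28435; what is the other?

Using pq = gcd(p,q)·lcm(p,q) = 5·1816115015 = 9080575075, we get q = 9080575075/28435 = 319345.

319345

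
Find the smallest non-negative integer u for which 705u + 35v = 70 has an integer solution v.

0

Reduce mod 35: 705u ≡ 70 (mod 35). With g = gcd(705, 35) = 5 dividing 70, divide through: 141u ≡ 14 (mod 7).
Since gcd(141, 7) = 1, u ≡ 14·(141)⁻¹ ≡ 0 (mod 7). Smallest non-negative: 0.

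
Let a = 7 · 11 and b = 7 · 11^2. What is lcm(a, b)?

847

max exponent per prime: 7 · 11^2 = 847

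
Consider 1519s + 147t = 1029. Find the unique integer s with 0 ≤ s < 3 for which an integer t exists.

gcd(1519, 147) = 49 (Euclid: 1519 = 10·147 + 49; 147 = 3·49 + 0), and 49 | 1029.
Extended Euclid: 1519·(1) + 147·(-10) = 49. Scale by 21: s₀ = 21.
General solution s = s₀ + 3k; reducing mod 3 gives s = 0 (and t = 7).

0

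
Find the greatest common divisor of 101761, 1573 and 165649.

121

gcd(101761, 1573): 101761 = 64·1573 + 1089; 1573 = 1·1089 + 484; 1089 = 2·484 + 121; 484 = 4·121 + 0 → 121
gcd(121, 165649): 165649 = 1369·121 + 0 → 121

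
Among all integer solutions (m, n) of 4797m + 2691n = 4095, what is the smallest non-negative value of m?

Euclid: 4797 = 1·2691 + 2106; 2691 = 1·2106 + 585; 2106 = 3·585 + 351; 585 = 1·351 + 234; 351 = 1·234 + 117; 234 = 2·117 + 0 → gcd = 117; 4095 = 117·35.
Back-substitution yields 4797·(9) + 2691·(-16) = 117, so one solution is m = 9·35 = 315, n = -16·35 = -560.
Solutions in m differ by 2691/117 = 23; the one in [0, 23) is 315 mod 23 = 16.

16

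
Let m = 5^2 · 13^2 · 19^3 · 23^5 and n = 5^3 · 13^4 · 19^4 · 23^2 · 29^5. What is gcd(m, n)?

min exponent per shared prime: 5^2 · 13^2 · 19^3 · 23^2 = 15330036475

15330036475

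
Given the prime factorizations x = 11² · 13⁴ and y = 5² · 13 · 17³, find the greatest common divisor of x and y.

13

min exponent per shared prime: 13 = 13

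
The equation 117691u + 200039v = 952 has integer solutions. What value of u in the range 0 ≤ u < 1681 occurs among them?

1166

Reduce mod 200039: 117691u ≡ 952 (mod 200039). With g = gcd(117691, 200039) = 119 dividing 952, divide through: 989u ≡ 8 (mod 1681).
Since gcd(989, 1681) = 1, u ≡ 8·(989)⁻¹ ≡ 1166 (mod 1681). Smallest non-negative: 1166.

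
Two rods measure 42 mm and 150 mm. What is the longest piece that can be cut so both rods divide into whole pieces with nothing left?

6

Euclid: 150 = 3·42 + 24; 42 = 1·24 + 18; 24 = 1·18 + 6; 18 = 3·6 + 0. Last nonzero remainder: 6.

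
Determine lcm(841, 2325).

841 = 29²; 2325 = 3 · 5² · 31
max exponents: 3 · 5² · 29² · 31 = 1955325

1955325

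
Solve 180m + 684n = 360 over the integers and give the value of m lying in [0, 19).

2

gcd(180, 684) = 36 (Euclid: 684 = 3·180 + 144; 180 = 1·144 + 36; 144 = 4·36 + 0), and 36 | 360.
Extended Euclid: 180·(4) + 684·(-1) = 36. Scale by 10: m₀ = 40.
General solution m = m₀ + 19t; reducing mod 19 gives m = 2 (and n = 0).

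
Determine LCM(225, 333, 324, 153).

225 = 3² · 5²; 333 = 3² · 37; 324 = 2² · 3⁴; 153 = 3² · 17
lcm takes max exponent of each prime: 2² · 3⁴ · 5² · 17 · 37 = 5094900

5094900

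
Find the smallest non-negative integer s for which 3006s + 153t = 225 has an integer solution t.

Euclid: 3006 = 19·153 + 99; 153 = 1·99 + 54; 99 = 1·54 + 45; 54 = 1·45 + 9; 45 = 5·9 + 0 → gcd = 9; 225 = 9·25.
Back-substitution yields 3006·(-3) + 153·(59) = 9, so one solution is s = -3·25 = -75, t = 59·25 = 1475.
Solutions in s differ by 153/9 = 17; the one in [0, 17) is -75 mod 17 = 10.

10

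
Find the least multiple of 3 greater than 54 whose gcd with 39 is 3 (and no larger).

57

Multiples of 3 above 54: 3·19, 3·20, … . Need the cofactor coprime to 39/3 = 13.
Checking s = 19, 20, … the first with gcd(s, 13) = 1 is s = 19, giving 57.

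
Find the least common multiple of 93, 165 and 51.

86955

93 = 3 · 31; 165 = 3 · 5 · 11; 51 = 3 · 17
lcm takes max exponent of each prime: 3 · 5 · 11 · 17 · 31 = 86955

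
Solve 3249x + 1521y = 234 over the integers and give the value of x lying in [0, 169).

Reduce mod 1521: 3249x ≡ 234 (mod 1521). With g = gcd(3249, 1521) = 9 dividing 234, divide through: 361x ≡ 26 (mod 169).
Since gcd(361, 169) = 1, x ≡ 26·(361)⁻¹ ≡ 104 (mod 169). Smallest non-negative: 104.

104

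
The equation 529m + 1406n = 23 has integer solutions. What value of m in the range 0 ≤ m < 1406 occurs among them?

917

Euclid: 1406 = 2·529 + 348; 529 = 1·348 + 181; 348 = 1·181 + 167; 181 = 1·167 + 14; 167 = 11·14 + 13; 14 = 1·13 + 1; 13 = 13·1 + 0 → gcd = 1; 23 = 1·23.
Back-substitution yields 529·(101) + 1406·(-38) = 1, so one solution is m = 101·23 = 2323, n = -38·23 = -874.
Solutions in m differ by 1406/1 = 1406; the one in [0, 1406) is 2323 mod 1406 = 917.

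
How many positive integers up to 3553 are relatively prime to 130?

1312

130 = 2·5·13. Inclusion–exclusion on these primes:
3553 − ⌊3553/2⌋ − ⌊3553/5⌋ − ⌊3553/13⌋ + ⌊3553/10⌋ + ⌊3553/26⌋ + ⌊3553/65⌋ − ⌊3553/130⌋ = 1312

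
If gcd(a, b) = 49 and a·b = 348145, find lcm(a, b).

7105

Since gcd(a,b)·lcm(a,b) = ab, lcm = 348145/49 = 7105.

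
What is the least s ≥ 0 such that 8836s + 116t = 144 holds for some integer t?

Euclid: 8836 = 76·116 + 20; 116 = 5·20 + 16; 20 = 1·16 + 4; 16 = 4·4 + 0 → gcd = 4; 144 = 4·36.
Back-substitution yields 8836·(6) + 116·(-457) = 4, so one solution is s = 6·36 = 216, t = -457·36 = -16452.
Solutions in s differ by 116/4 = 29; the one in [0, 29) is 216 mod 29 = 13.

13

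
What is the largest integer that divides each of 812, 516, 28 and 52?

4

gcd(812, 516): 812 = 1·516 + 296; 516 = 1·296 + 220; 296 = 1·220 + 76; 220 = 2·76 + 68; 76 = 1·68 + 8; 68 = 8·8 + 4; 8 = 2·4 + 0 → 4
gcd(4, 28): 28 = 7·4 + 0 → 4
gcd(4, 52): 52 = 13·4 + 0 → 4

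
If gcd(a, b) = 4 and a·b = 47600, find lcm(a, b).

11900

gcd·lcm = product, so lcm = 47600/4 = 11900.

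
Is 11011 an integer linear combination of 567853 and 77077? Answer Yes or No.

gcd(567853, 77077): 567853 = 7·77077 + 28314; 77077 = 2·28314 + 20449; 28314 = 1·20449 + 7865; 20449 = 2·7865 + 4719; 7865 = 1·4719 + 3146; 4719 = 1·3146 + 1573; 3146 = 2·1573 + 0 → 1573
1573 divides 11011, so a solution exists.

Yes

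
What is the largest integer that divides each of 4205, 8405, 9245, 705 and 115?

5

4205 = 5 · 29²; 8405 = 5 · 41²; 9245 = 5 · 43²; 705 = 3 · 5 · 47; 115 = 5 · 23
gcd takes min exponent of each prime: 5 = 5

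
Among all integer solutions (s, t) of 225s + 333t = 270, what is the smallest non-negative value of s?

gcd(225, 333) = 9 (Euclid: 333 = 1·225 + 108; 225 = 2·108 + 9; 108 = 12·9 + 0), and 9 | 270.
Extended Euclid: 225·(3) + 333·(-2) = 9. Scale by 30: s₀ = 90.
General solution s = s₀ + 37k; reducing mod 37 gives s = 16 (and t = -10).

16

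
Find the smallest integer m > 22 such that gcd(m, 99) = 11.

99 = 11·9. Any m with gcd(m, 99) = 11 is a multiple of 11, say 11s, with s coprime to 9.
Need s > 22/11, so s ≥ 3. First s ≥ 3 with gcd(s, 9) = 1 is s = 4. Thus m = 11·4 = 44.

44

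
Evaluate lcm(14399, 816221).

98762741

gcd first: 816221 = 56·14399 + 9877; 14399 = 1·9877 + 4522; 9877 = 2·4522 + 833; 4522 = 5·833 + 357; 833 = 2·357 + 119; 357 = 3·119 + 0 → gcd = 119
lcm = 14399·816221/gcd = 11752766179/119 = 98762741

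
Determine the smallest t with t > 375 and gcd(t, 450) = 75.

525

gcd(t, 450) = 75 forces 75 | t; write t = 75s. Then gcd(75s, 75·6) = 75·gcd(s, 6), so need gcd(s, 6) = 1.
75s > 375 gives s ≥ 6. The least s ≥ 6 coprime to 6 is 7, so t = 75·7 = 525.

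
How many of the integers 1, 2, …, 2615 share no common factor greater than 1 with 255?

255 = 3·5·17. Inclusion–exclusion on these primes:
2615 − ⌊2615/3⌋ − ⌊2615/5⌋ − ⌊2615/17⌋ + ⌊2615/15⌋ + ⌊2615/51⌋ + ⌊2615/85⌋ − ⌊2615/255⌋ = 1313

1313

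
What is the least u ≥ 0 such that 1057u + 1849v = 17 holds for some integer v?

gcd(1057, 1849) = 1 (Euclid: 1849 = 1·1057 + 792; 1057 = 1·792 + 265; 792 = 2·265 + 262; 265 = 1·262 + 3; 262 = 87·3 + 1; 3 = 3·1 + 0), and 1 | 17.
Extended Euclid: 1057·(-614) + 1849·(351) = 1. Scale by 17: u₀ = -10438.
General solution u = u₀ + 1849t; reducing mod 1849 gives u = 656 (and v = -375).

656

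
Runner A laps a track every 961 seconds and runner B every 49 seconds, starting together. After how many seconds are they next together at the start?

gcd first: 961 = 19·49 + 30; 49 = 1·30 + 19; 30 = 1·19 + 11; 19 = 1·11 + 8; 11 = 1·8 + 3; 8 = 2·3 + 2; 3 = 1·2 + 1; 2 = 2·1 + 0 → gcd = 1
lcm = 961·49/gcd = 47089/1 = 47089

47089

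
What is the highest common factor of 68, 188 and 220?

4

68 = 2² · 17; 188 = 2² · 47; 220 = 2² · 5 · 11
gcd takes min exponent of each prime: 2² = 4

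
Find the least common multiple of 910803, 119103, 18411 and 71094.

lcm(910803, 119103) = 910803·119103/gcd = 108479369709/87 = 1246889307
lcm(1246889307, 18411) = 1246889307·18411/gcd = 22956479031177/1083 = 21197118219
lcm(21197118219, 71094) = 21197118219·71094/gcd = 1506987922661586/51 = 29548782797286

29548782797286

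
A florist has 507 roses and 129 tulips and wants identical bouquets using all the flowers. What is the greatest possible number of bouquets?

3

507 = 3 · 13²
129 = 3 · 43
Common: 3 = 3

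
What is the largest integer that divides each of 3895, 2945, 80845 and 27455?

3895 = 5 · 19 · 41; 2945 = 5 · 19 · 31; 80845 = 5 · 19 · 23 · 37; 27455 = 5 · 17² · 19
gcd takes min exponent of each prime: 5 · 19 = 95

95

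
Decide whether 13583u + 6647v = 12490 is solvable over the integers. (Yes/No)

No

gcd(13583, 6647): 13583 = 2·6647 + 289; 6647 = 23·289 + 0 → 289
289 does not divide 12490, so a solution does not exist.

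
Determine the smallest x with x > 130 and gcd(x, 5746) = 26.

156

5746 = 26·221. Any x with gcd(x, 5746) = 26 is a multiple of 26, say 26s, with s coprime to 221.
Need s > 130/26, so s ≥ 6. First s ≥ 6 with gcd(s, 221) = 1 is s = 6. Thus x = 26·6 = 156.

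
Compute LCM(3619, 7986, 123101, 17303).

382241161302

3619 = 7 · 11 · 47; 7986 = 2 · 3 · 11³; 123101 = 11 · 19² · 31; 17303 = 11³ · 13
lcm takes max exponent of each prime: 2 · 3 · 7 · 11³ · 13 · 19² · 31 · 47 = 382241161302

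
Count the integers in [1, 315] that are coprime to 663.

663 = 3·13·17. Inclusion–exclusion on these primes:
315 − ⌊315/3⌋ − ⌊315/13⌋ − ⌊315/17⌋ + ⌊315/39⌋ + ⌊315/51⌋ + ⌊315/221⌋ − ⌊315/663⌋ = 183

183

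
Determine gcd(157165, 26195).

5

Euclid: 157165 = 5·26195 + 26190; 26195 = 1·26190 + 5; 26190 = 5238·5 + 0. Last nonzero remainder: 5.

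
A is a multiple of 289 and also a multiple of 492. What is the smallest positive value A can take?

289 = 17²; 492 = 2² · 3 · 41
max exponents: 2² · 3 · 17² · 41 = 142188

142188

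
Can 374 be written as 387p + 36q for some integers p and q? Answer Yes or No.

gcd(387, 36): 387 = 10·36 + 27; 36 = 1·27 + 9; 27 = 3·9 + 0 → 9
9 does not divide 374, so a solution does not exist.

No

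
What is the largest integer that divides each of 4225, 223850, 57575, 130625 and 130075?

25

gcd(4225, 223850): 223850 = 52·4225 + 4150; 4225 = 1·4150 + 75; 4150 = 55·75 + 25; 75 = 3·25 + 0 → 25
gcd(25, 57575): 57575 = 2303·25 + 0 → 25
gcd(25, 130625): 130625 = 5225·25 + 0 → 25
gcd(25, 130075): 130075 = 5203·25 + 0 → 25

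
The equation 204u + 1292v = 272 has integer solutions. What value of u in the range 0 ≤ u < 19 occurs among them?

14

Euclid: 1292 = 6·204 + 68; 204 = 3·68 + 0 → gcd = 68; 272 = 68·4.
Back-substitution yields 204·(-6) + 1292·(1) = 68, so one solution is u = -6·4 = -24, v = 1·4 = 4.
Solutions in u differ by 1292/68 = 19; the one in [0, 19) is -24 mod 19 = 14.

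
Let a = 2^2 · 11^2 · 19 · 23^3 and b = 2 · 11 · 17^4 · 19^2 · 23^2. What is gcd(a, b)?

221122

min exponent per shared prime: 2 · 11 · 19 · 23^2 = 221122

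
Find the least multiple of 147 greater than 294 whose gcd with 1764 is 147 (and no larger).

735

gcd(x, 1764) = 147 forces 147 | x; write x = 147s. Then gcd(147s, 147·12) = 147·gcd(s, 12), so need gcd(s, 12) = 1.
147s > 294 gives s ≥ 3. The least s ≥ 3 coprime to 12 is 5, so x = 147·5 = 735.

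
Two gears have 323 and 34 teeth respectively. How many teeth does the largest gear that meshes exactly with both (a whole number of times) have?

17

Euclid: 323 = 9·34 + 17; 34 = 2·17 + 0. Last nonzero remainder: 17.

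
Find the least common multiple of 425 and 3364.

1429700

425 = 5² · 17; 3364 = 2² · 29²
max exponents: 2² · 5² · 17 · 29² = 1429700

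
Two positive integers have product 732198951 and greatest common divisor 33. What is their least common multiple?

22187847

gcd·lcm = product, so lcm = 732198951/33 = 22187847.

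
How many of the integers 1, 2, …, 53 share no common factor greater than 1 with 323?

48

323 = 17·19. Inclusion–exclusion on these primes:
53 − ⌊53/17⌋ − ⌊53/19⌋ + ⌊53/323⌋ = 48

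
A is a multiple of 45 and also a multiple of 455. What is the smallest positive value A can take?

4095

45 = 3² · 5; 455 = 5 · 7 · 13
max exponents: 3² · 5 · 7 · 13 = 4095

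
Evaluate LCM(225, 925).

225 = 3² · 5²; 925 = 5² · 37
max exponents: 3² · 5² · 37 = 8325

8325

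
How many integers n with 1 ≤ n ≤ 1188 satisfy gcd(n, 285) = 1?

Prime factors of 285: 3, 5, 19. Count integers ≤ 1188 divisible by none of them.
By inclusion–exclusion: 1188 − ⌊1188/3⌋ − ⌊1188/5⌋ − ⌊1188/19⌋ + ⌊1188/15⌋ + ⌊1188/57⌋ + ⌊1188/95⌋ − ⌊1188/285⌋ = 600.

600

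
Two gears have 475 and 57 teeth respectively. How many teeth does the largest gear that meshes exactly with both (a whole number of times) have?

19

Euclid: 475 = 8·57 + 19; 57 = 3·19 + 0. Last nonzero remainder: 19.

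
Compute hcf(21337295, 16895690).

245

Euclid: 21337295 = 1·16895690 + 4441605; 16895690 = 3·4441605 + 3570875; 4441605 = 1·3570875 + 870730; 3570875 = 4·870730 + 87955; 870730 = 9·87955 + 79135; 87955 = 1·79135 + 8820; 79135 = 8·8820 + 8575; 8820 = 1·8575 + 245; 8575 = 35·245 + 0. Last nonzero remainder: 245.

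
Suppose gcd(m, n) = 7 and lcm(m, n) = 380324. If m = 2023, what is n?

Using mn = gcd(m,n)·lcm(m,n) = 7·380324 = 2662268, we get n = 2662268/2023 = 1316.

1316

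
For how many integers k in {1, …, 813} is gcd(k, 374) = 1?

348

374 = 2·11·17. Inclusion–exclusion on these primes:
813 − ⌊813/2⌋ − ⌊813/11⌋ − ⌊813/17⌋ + ⌊813/22⌋ + ⌊813/34⌋ + ⌊813/187⌋ − ⌊813/374⌋ = 348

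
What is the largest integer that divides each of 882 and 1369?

1

Euclid: 1369 = 1·882 + 487; 882 = 1·487 + 395; 487 = 1·395 + 92; 395 = 4·92 + 27; 92 = 3·27 + 11; 27 = 2·11 + 5; 11 = 2·5 + 1; 5 = 5·1 + 0. Last nonzero remainder: 1.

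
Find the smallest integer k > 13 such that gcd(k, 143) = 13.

Multiples of 13 above 13: 13·2, 13·3, … . Need the cofactor coprime to 143/13 = 11.
Checking s = 2, 3, … the first with gcd(s, 11) = 1 is s = 2, giving 26.

26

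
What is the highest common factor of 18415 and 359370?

Euclid: 359370 = 19·18415 + 9485; 18415 = 1·9485 + 8930; 9485 = 1·8930 + 555; 8930 = 16·555 + 50; 555 = 11·50 + 5; 50 = 10·5 + 0. Last nonzero remainder: 5.

5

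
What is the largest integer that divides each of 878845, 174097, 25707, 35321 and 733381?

878845 = 5 · 11 · 19 · 29²; 174097 = 7² · 11 · 17 · 19; 25707 = 3 · 11 · 19 · 41; 35321 = 11 · 13² · 19; 733381 = 11³ · 19 · 29
gcd takes min exponent of each prime: 11 · 19 = 209

209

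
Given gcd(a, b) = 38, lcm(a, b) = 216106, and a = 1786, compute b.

a·b = gcd·lcm = 38·216106 = 8212028, so b = 8212028/1786 = 4598.

4598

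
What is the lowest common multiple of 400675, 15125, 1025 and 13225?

400675 = 5² · 11 · 31 · 47; 15125 = 5³ · 11²; 1025 = 5² · 41; 13225 = 5² · 23²
lcm takes max exponent of each prime: 5³ · 11² · 23² · 31 · 41 · 47 = 477963204125

477963204125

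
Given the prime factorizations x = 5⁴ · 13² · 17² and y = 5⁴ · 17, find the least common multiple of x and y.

30525625

max exponent per prime: 5⁴ · 13² · 17² = 30525625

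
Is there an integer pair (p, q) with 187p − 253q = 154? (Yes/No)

Yes

gcd(187, 253): 253 = 1·187 + 66; 187 = 2·66 + 55; 66 = 1·55 + 11; 55 = 5·11 + 0 → 11
11 divides 154, so a solution exists.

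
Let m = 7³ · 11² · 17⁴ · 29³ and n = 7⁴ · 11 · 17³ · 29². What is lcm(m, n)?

591789437711549

max exponent per prime: 7⁴ · 11² · 17⁴ · 29³ = 591789437711549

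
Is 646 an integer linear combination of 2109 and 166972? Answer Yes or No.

Yes

gcd(2109, 166972): 166972 = 79·2109 + 361; 2109 = 5·361 + 304; 361 = 1·304 + 57; 304 = 5·57 + 19; 57 = 3·19 + 0 → 19
19 divides 646, so a solution exists.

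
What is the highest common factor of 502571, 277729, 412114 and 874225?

289

gcd(502571, 277729): 502571 = 1·277729 + 224842; 277729 = 1·224842 + 52887; 224842 = 4·52887 + 13294; 52887 = 3·13294 + 13005; 13294 = 1·13005 + 289; 13005 = 45·289 + 0 → 289
gcd(289, 412114): 412114 = 1426·289 + 0 → 289
gcd(289, 874225): 874225 = 3025·289 + 0 → 289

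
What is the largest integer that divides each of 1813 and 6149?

1

Euclid: 6149 = 3·1813 + 710; 1813 = 2·710 + 393; 710 = 1·393 + 317; 393 = 1·317 + 76; 317 = 4·76 + 13; 76 = 5·13 + 11; 13 = 1·11 + 2; 11 = 5·2 + 1; 2 = 2·1 + 0. Last nonzero remainder: 1.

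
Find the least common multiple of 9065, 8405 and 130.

396194890

9065 = 5 · 7² · 37; 8405 = 5 · 41²; 130 = 2 · 5 · 13
lcm takes max exponent of each prime: 2 · 5 · 7² · 13 · 37 · 41² = 396194890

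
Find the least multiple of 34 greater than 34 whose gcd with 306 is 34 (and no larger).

gcd(x, 306) = 34 forces 34 | x; write x = 34s. Then gcd(34s, 34·9) = 34·gcd(s, 9), so need gcd(s, 9) = 1.
34s > 34 gives s ≥ 2. The least s ≥ 2 coprime to 9 is 2, so x = 34·2 = 68.

68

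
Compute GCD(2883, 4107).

3

2883 = 3 · 31²
4107 = 3 · 37²
Common: 3 = 3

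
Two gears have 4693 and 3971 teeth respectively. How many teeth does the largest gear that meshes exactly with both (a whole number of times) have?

361

4693 = 13 · 19²
3971 = 11 · 19²
Common: 19² = 361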